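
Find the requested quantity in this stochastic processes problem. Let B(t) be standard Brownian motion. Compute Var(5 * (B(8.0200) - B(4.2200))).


Var(alpha*(B(t)-B(s))) = alpha^2 * (t-s)
= 5^2 * (8.0200 - 4.2200)
= 25 * 3.8000
= 95.0000

95.0000


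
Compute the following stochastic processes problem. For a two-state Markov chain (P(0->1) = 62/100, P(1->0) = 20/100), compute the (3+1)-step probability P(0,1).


P^4 = P^3 * P^1
Computing via matrix multiplication of the transition matrix.
Entry (0,1) of P^4 = 0.7553

0.7553


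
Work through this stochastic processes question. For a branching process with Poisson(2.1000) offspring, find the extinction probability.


Since mu = 2.1000 > 1, extinction prob q < 1.
Solve s = exp(mu*(s-1)) iteratively.
q = 0.1779

0.1779


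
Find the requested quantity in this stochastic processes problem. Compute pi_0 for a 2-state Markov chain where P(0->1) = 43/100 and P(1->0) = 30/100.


Stationary distribution: pi_0 = p10/(p01+p10), pi_1 = p01/(p01+p10)
p01 = 0.4300, p10 = 0.3000
pi_0 = 0.4110

0.4110


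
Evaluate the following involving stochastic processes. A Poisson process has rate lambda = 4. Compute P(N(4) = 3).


P(N(t)=k) = (lambda*t)^k * exp(-lambda*t) / k!
lambda*t = 16
= 16^3 * exp(-16) / 3!
= 4096 * 1.1254e-07 / 6
= 7.6824e-05

7.6824e-05


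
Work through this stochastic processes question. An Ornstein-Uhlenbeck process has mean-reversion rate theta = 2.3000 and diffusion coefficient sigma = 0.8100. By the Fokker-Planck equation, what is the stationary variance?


Stationary variance = sigma^2 / (2*theta)
= 0.8100^2 / (2*2.3000)
= 0.6561 / 4.6000
= 0.1426

0.1426


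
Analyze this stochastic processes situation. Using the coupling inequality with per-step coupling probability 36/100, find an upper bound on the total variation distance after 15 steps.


TV distance bound <= (1-delta)^n
= (1 - 0.3600)^15
= 0.6400^15
= 0.0012

0.0012


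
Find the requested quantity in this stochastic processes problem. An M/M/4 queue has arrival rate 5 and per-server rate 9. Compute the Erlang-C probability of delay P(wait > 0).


a = lambda/mu = 0.5556
rho = a/c = 0.1389
Erlang-C formula applied:
C(c,a) = 0.0026

0.0026


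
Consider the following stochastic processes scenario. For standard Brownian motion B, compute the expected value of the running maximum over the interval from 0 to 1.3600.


E(max B(s)) = sqrt(2t/pi)
= sqrt(2*1.3600/pi)
= sqrt(0.8658)
= 0.9305

0.9305


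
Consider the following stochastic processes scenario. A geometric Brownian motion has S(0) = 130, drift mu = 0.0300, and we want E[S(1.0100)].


E[S(t)] = S(0) * exp(mu * t)
= 130 * exp(0.0300 * 1.0100)
= 130 * 1.0308
= 133.9993

133.9993


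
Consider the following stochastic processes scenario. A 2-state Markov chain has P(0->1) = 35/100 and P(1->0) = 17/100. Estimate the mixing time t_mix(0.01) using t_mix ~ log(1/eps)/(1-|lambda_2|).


lambda_2 = |1 - p01 - p10| = |1 - 0.3500 - 0.1700| = 0.4800
t_mix ~ log(1/eps)/(1 - |lambda_2|)
= log(100)/(1 - 0.4800) = 4.6052/0.5200
= 8.8561

8.8561


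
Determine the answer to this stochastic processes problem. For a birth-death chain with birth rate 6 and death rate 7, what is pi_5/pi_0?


For birth-death process, pi_n/pi_0 = (lambda/mu)^n
= (6/7)^5
= 0.4627

0.4627


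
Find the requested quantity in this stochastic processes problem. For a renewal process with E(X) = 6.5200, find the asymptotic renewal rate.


Long-run renewal rate = 1/E(X)
= 1/6.5200
= 0.1534

0.1534


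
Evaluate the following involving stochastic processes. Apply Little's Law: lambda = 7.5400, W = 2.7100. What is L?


Little's Law: L = lambda * W
= 7.5400 * 2.7100
= 20.4334

20.4334


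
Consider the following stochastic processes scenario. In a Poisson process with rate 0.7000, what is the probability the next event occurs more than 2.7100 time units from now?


P(X > t) = exp(-lambda * t)
= exp(-0.7000 * 2.7100)
= exp(-1.8970) = 0.1500

0.1500


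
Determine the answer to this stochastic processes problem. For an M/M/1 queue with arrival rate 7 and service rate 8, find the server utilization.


rho = lambda/mu
= 7/8
= 0.8750

0.8750


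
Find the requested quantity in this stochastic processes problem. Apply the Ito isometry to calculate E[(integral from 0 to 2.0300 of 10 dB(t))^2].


By Ito isometry: E[(int f dB)^2] = int f^2 dt
= 10^2 * 2.0300
= 100 * 2.0300 = 203.0000

203.0000


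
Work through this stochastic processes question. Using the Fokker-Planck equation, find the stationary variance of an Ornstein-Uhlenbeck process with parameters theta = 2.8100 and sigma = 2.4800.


Stationary variance = sigma^2 / (2*theta)
= 2.4800^2 / (2*2.8100)
= 6.1504 / 5.6200
= 1.0944

1.0944


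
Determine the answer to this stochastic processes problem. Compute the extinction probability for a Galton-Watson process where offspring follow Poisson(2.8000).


Since mu = 2.8000 > 1, extinction prob q < 1.
Solve s = exp(mu*(s-1)) iteratively.
q = 0.0750

0.0750


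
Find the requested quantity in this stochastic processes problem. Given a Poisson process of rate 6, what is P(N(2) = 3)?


P(N(t)=k) = (lambda*t)^k * exp(-lambda*t) / k!
lambda*t = 12
= 12^3 * exp(-12) / 3!
= 1728 * 6.1442e-06 / 6
= 0.0018

0.0018


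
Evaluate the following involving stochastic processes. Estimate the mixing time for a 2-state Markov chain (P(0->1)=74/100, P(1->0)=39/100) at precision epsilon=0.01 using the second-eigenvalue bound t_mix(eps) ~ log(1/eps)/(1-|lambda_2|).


lambda_2 = |1 - p01 - p10| = |1 - 0.7400 - 0.3900| = 0.1300
t_mix ~ log(1/eps)/(1 - |lambda_2|)
= log(100)/(1 - 0.1300) = 4.6052/0.8700
= 5.2933

5.2933


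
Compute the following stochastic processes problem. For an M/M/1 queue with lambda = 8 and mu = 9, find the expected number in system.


rho = 8/9 = 0.8889
L = rho/(1-rho)
= 0.8889/0.1111
= 8.0000

8.0000


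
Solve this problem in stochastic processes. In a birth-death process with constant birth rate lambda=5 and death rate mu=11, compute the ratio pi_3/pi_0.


For birth-death process, pi_n/pi_0 = (lambda/mu)^n
= (5/11)^3
= 0.0939

0.0939


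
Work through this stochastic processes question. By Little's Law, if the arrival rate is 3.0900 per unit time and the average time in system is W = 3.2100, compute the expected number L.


Little's Law: L = lambda * W
= 3.0900 * 3.2100
= 9.9189

9.9189


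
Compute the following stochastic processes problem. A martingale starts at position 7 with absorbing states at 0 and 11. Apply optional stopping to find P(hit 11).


By optional stopping theorem: E(M at tau) = M(0) = 7
P(hit 11)*11 + P(hit 0)*0 = 7
P(hit 11) = (7 - 0)/(11 - 0) = 7/11 = 0.6364

0.6364


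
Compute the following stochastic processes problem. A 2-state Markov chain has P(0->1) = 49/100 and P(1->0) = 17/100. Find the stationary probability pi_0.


Stationary distribution: pi_0 = p10/(p01+p10), pi_1 = p01/(p01+p10)
p01 = 0.4900, p10 = 0.1700
pi_0 = 0.2576

0.2576


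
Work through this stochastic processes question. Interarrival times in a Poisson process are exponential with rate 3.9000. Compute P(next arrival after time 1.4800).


P(X > t) = exp(-lambda * t)
= exp(-3.9000 * 1.4800)
= exp(-5.7720) = 0.0031

0.0031


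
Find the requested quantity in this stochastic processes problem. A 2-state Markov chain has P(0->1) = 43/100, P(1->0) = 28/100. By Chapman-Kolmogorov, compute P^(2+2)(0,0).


P^4 = P^2 * P^2
Computing via matrix multiplication of the transition matrix.
Entry (0,0) of P^4 = 0.3986

0.3986


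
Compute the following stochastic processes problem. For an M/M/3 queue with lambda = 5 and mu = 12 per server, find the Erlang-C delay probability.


a = lambda/mu = 0.4167
rho = a/c = 0.1389
Erlang-C formula applied:
C(c,a) = 0.0092

0.0092


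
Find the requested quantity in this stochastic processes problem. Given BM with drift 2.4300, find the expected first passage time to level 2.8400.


Expected first passage time = a/mu
= 2.8400/2.4300
= 1.1687

1.1687


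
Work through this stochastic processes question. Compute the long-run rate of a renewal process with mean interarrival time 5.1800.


Long-run renewal rate = 1/E(X)
= 1/5.1800
= 0.1931

0.1931


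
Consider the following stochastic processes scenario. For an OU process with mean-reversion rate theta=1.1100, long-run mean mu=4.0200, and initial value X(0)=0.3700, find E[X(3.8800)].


E[X(t)] = mu + (X(0) - mu)*exp(-theta*t)
= 4.0200 + (0.3700 - 4.0200)*exp(-1.1100*3.8800)
= 4.0200 + -3.6500 * 0.0135
= 3.9708

3.9708


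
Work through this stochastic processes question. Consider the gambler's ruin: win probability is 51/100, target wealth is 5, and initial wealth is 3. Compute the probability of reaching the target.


Gambler's ruin formula:
r = q/p = 0.4900/0.5100 = 0.9608
P(win) = (1 - r^i)/(1 - r^N)
= (1 - 0.9608^3)/(1 - 0.9608^5)
= 0.6238

0.6238


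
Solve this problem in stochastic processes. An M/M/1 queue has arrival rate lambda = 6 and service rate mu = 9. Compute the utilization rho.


rho = lambda/mu
= 6/9
= 0.6667

0.6667


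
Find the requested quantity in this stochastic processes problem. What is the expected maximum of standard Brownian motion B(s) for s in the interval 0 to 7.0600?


E(max B(s)) = sqrt(2t/pi)
= sqrt(2*7.0600/pi)
= sqrt(4.4945)
= 2.1200

2.1200


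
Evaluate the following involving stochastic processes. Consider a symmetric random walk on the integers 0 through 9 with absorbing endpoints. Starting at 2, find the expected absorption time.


For symmetric RW on 0,...,N with absorbing barriers, E(i) = i*(N-i)
E(2) = 2 * 7 = 14

14


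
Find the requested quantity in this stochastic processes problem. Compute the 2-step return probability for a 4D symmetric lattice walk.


P(return in 2 steps) = P(reverse first step) = 1/(2d)
= 1/8
= 0.1250

0.1250


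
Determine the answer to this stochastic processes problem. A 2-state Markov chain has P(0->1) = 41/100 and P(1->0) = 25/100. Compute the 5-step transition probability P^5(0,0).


Computing P^5 by matrix multiplication.
P = [[0.5900, 0.4100], [0.2500, 0.7500]]
After raising P to the power 5:
P^5(0,0) = 0.3816

0.3816


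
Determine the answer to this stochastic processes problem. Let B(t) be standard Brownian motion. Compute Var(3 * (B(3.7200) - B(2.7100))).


Var(alpha*(B(t)-B(s))) = alpha^2 * (t-s)
= 3^2 * (3.7200 - 2.7100)
= 9 * 1.0100
= 9.0900

9.0900


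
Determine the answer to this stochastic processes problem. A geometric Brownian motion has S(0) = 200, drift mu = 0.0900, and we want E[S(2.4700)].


E[S(t)] = S(0) * exp(mu * t)
= 200 * exp(0.0900 * 2.4700)
= 200 * 1.2489
= 249.7892

249.7892


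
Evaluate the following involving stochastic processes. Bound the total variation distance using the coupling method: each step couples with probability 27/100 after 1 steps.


TV distance bound <= (1-delta)^n
= (1 - 0.2700)^1
= 0.7300^1
= 0.7300

0.7300


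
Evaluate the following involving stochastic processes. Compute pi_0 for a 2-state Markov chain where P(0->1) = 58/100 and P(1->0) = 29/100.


Stationary distribution: pi_0 = p10/(p01+p10), pi_1 = p01/(p01+p10)
p01 = 0.5800, p10 = 0.2900
pi_0 = 0.3333

0.3333


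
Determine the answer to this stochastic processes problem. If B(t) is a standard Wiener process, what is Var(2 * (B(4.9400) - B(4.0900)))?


Var(alpha*(B(t)-B(s))) = alpha^2 * (t-s)
= 2^2 * (4.9400 - 4.0900)
= 4 * 0.8500
= 3.4000

3.4000


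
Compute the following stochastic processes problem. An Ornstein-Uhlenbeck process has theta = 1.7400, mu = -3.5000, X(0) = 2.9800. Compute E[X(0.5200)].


E[X(t)] = mu + (X(0) - mu)*exp(-theta*t)
= -3.5000 + (2.9800 - -3.5000)*exp(-1.7400*0.5200)
= -3.5000 + 6.4800 * 0.4046
= -0.8780

-0.8780


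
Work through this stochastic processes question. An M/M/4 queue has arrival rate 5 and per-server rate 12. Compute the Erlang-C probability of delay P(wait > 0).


a = lambda/mu = 0.4167
rho = a/c = 0.1042
Erlang-C formula applied:
C(c,a) = 9.2417e-04

9.2417e-04


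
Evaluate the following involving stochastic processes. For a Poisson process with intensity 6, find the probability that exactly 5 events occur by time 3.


P(N(t)=k) = (lambda*t)^k * exp(-lambda*t) / k!
lambda*t = 18
= 18^5 * exp(-18) / 5!
= 1889568 * 1.5230e-08 / 120
= 2.3982e-04

2.3982e-04


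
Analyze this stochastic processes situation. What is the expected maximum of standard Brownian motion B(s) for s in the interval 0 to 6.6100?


E(max B(s)) = sqrt(2t/pi)
= sqrt(2*6.6100/pi)
= sqrt(4.2081)
= 2.0514

2.0514


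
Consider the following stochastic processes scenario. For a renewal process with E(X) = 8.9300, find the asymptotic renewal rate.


Long-run renewal rate = 1/E(X)
= 1/8.9300
= 0.1120

0.1120


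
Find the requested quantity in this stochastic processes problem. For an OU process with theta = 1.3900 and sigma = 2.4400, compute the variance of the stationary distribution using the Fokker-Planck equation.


Stationary variance = sigma^2 / (2*theta)
= 2.4400^2 / (2*1.3900)
= 5.9536 / 2.7800
= 2.1416

2.1416


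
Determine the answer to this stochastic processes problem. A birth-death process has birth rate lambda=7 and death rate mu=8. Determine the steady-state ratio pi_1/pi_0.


For birth-death process, pi_n/pi_0 = (lambda/mu)^n
= (7/8)^1
= 0.8750

0.8750


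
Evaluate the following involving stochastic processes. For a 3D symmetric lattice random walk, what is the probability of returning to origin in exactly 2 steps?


P(return in 2 steps) = P(reverse first step) = 1/(2d)
= 1/6
= 0.1667

0.1667


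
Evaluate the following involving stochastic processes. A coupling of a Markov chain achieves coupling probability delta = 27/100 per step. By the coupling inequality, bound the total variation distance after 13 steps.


TV distance bound <= (1-delta)^n
= (1 - 0.2700)^13
= 0.7300^13
= 0.0167

0.0167


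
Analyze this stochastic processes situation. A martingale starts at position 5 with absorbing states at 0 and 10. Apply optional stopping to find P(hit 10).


By optional stopping theorem: E(M at tau) = M(0) = 5
P(hit 10)*10 + P(hit 0)*0 = 5
P(hit 10) = (5 - 0)/(10 - 0) = 1/2 = 0.5000

0.5000


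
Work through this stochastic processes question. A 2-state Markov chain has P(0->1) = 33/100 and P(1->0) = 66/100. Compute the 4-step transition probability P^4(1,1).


Computing P^4 by matrix multiplication.
P = [[0.6700, 0.3300], [0.6600, 0.3400]]
After raising P to the power 4:
P^4(1,1) = 0.3333

0.3333


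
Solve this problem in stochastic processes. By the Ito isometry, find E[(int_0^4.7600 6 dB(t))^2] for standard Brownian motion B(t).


By Ito isometry: E[(int f dB)^2] = int f^2 dt
= 6^2 * 4.7600
= 36 * 4.7600 = 171.3600

171.3600


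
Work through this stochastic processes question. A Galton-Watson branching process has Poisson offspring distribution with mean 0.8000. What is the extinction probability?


Since mu = 0.8000 <= 1, extinction probability = 1.

1.0000


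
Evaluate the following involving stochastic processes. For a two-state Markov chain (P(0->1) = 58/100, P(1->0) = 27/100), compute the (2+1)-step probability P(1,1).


P^3 = P^2 * P^1
Computing via matrix multiplication of the transition matrix.
Entry (1,1) of P^3 = 0.6834

0.6834


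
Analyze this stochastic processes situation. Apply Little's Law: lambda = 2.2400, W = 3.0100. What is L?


Little's Law: L = lambda * W
= 2.2400 * 3.0100
= 6.7424

6.7424


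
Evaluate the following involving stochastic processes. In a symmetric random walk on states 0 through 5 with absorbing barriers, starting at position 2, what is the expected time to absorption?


For symmetric RW on 0,...,N with absorbing barriers, E(i) = i*(N-i)
E(2) = 2 * 3 = 6

6


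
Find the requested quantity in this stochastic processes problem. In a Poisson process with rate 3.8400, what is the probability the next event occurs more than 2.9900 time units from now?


P(X > t) = exp(-lambda * t)
= exp(-3.8400 * 2.9900)
= exp(-11.4816) = 1.0318e-05

1.0318e-05


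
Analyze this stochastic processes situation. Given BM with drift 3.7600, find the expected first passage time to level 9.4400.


Expected first passage time = a/mu
= 9.4400/3.7600
= 2.5106

2.5106


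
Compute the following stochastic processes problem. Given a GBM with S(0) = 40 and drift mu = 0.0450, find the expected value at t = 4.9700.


E[S(t)] = S(0) * exp(mu * t)
= 40 * exp(0.0450 * 4.9700)
= 40 * 1.2506
= 50.0253

50.0253


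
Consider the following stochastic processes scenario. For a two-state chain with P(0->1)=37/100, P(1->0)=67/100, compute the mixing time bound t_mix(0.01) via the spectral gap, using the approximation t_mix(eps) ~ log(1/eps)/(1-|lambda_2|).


lambda_2 = |1 - p01 - p10| = |1 - 0.3700 - 0.6700| = 0.0400
t_mix ~ log(1/eps)/(1 - |lambda_2|)
= log(100)/(1 - 0.0400) = 4.6052/0.9600
= 4.7971

4.7971


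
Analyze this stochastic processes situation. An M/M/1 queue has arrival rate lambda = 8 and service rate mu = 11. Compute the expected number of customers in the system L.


rho = 8/11 = 0.7273
L = rho/(1-rho)
= 0.7273/0.2727
= 2.6667

2.6667


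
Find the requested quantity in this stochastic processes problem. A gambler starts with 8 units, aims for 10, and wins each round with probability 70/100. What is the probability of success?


Gambler's ruin formula:
r = q/p = 0.3000/0.7000 = 0.4286
P(win) = (1 - r^i)/(1 - r^N)
= (1 - 0.4286^8)/(1 - 0.4286^10)
= 0.9991

0.9991


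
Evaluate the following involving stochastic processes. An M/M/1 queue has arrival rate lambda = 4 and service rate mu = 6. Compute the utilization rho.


rho = lambda/mu
= 4/6
= 0.6667

0.6667


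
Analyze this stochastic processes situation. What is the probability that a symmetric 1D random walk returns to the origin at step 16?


P(S(16) = 0) = C(16,8) / 4^8
= 12870 / 65536
= 0.1964

0.1964


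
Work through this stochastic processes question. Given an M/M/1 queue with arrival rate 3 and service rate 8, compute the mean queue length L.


rho = 3/8 = 0.3750
L = rho/(1-rho)
= 0.3750/0.6250
= 0.6000

0.6000


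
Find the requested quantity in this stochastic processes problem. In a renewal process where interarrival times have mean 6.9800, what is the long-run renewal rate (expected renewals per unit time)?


Long-run renewal rate = 1/E(X)
= 1/6.9800
= 0.1433

0.1433


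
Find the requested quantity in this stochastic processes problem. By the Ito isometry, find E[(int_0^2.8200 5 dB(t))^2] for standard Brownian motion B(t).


By Ito isometry: E[(int f dB)^2] = int f^2 dt
= 5^2 * 2.8200
= 25 * 2.8200 = 70.5000

70.5000


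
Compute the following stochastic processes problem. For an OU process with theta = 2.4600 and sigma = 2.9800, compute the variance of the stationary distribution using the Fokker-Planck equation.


Stationary variance = sigma^2 / (2*theta)
= 2.9800^2 / (2*2.4600)
= 8.8804 / 4.9200
= 1.8050

1.8050


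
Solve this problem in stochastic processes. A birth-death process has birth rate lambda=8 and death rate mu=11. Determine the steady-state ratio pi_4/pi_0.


For birth-death process, pi_n/pi_0 = (lambda/mu)^n
= (8/11)^4
= 0.2798

0.2798


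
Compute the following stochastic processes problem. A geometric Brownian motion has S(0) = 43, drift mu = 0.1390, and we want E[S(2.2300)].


E[S(t)] = S(0) * exp(mu * t)
= 43 * exp(0.1390 * 2.2300)
= 43 * 1.3634
= 58.6255

58.6255


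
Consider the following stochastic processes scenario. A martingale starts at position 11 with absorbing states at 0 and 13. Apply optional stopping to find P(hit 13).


By optional stopping theorem: E(M at tau) = M(0) = 11
P(hit 13)*13 + P(hit 0)*0 = 11
P(hit 13) = (11 - 0)/(13 - 0) = 11/13 = 0.8462

0.8462


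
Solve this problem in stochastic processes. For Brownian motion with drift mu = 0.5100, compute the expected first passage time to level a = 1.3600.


Expected first passage time = a/mu
= 1.3600/0.5100
= 2.6667

2.6667


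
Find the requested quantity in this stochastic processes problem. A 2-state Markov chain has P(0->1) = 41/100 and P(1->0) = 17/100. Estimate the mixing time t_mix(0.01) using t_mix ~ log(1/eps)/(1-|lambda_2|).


lambda_2 = |1 - p01 - p10| = |1 - 0.4100 - 0.1700| = 0.4200
t_mix ~ log(1/eps)/(1 - |lambda_2|)
= log(100)/(1 - 0.4200) = 4.6052/0.5800
= 7.9399

7.9399


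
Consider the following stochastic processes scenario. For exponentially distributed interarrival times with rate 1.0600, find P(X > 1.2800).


P(X > t) = exp(-lambda * t)
= exp(-1.0600 * 1.2800)
= exp(-1.3568) = 0.2575

0.2575


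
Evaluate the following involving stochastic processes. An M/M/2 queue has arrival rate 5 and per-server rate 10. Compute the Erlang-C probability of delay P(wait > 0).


a = lambda/mu = 0.5000
rho = a/c = 0.2500
Erlang-C formula applied:
C(c,a) = 0.1000

0.1000


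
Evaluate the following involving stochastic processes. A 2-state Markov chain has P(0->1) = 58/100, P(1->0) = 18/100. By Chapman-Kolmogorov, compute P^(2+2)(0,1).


P^4 = P^2 * P^2
Computing via matrix multiplication of the transition matrix.
Entry (0,1) of P^4 = 0.7606

0.7606


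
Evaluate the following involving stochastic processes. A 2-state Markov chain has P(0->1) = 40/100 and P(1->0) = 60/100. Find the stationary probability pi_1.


Stationary distribution: pi_0 = p10/(p01+p10), pi_1 = p01/(p01+p10)
p01 = 0.4000, p10 = 0.6000
pi_1 = 0.4000

0.4000


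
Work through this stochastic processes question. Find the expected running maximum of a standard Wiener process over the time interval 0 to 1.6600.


E(max B(s)) = sqrt(2t/pi)
= sqrt(2*1.6600/pi)
= sqrt(1.0568)
= 1.0280

1.0280


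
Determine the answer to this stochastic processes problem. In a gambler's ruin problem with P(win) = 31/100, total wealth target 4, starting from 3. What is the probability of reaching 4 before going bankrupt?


Gambler's ruin formula:
r = q/p = 0.6900/0.3100 = 2.2258
P(win) = (1 - r^i)/(1 - r^N)
= (1 - 2.2258^3)/(1 - 2.2258^4)
= 0.4259

0.4259


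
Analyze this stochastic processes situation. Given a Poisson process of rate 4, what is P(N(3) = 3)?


P(N(t)=k) = (lambda*t)^k * exp(-lambda*t) / k!
lambda*t = 12
= 12^3 * exp(-12) / 3!
= 1728 * 6.1442e-06 / 6
= 0.0018

0.0018


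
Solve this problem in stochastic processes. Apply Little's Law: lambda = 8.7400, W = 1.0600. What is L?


Little's Law: L = lambda * W
= 8.7400 * 1.0600
= 9.2644

9.2644


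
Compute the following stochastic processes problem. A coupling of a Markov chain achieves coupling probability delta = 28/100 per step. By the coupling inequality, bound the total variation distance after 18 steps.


TV distance bound <= (1-delta)^n
= (1 - 0.2800)^18
= 0.7200^18
= 0.0027

0.0027


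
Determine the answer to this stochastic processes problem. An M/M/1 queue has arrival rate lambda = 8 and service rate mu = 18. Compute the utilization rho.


rho = lambda/mu
= 8/18
= 0.4444

0.4444


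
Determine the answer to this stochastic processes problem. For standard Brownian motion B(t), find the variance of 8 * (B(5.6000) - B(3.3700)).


Var(alpha*(B(t)-B(s))) = alpha^2 * (t-s)
= 8^2 * (5.6000 - 3.3700)
= 64 * 2.2300
= 142.7200

142.7200


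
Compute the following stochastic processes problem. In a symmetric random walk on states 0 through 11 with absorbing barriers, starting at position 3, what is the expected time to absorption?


For symmetric RW on 0,...,N with absorbing barriers, E(i) = i*(N-i)
E(3) = 3 * 8 = 24

24


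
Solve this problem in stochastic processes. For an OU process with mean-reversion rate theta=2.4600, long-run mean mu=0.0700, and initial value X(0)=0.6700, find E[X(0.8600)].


E[X(t)] = mu + (X(0) - mu)*exp(-theta*t)
= 0.0700 + (0.6700 - 0.0700)*exp(-2.4600*0.8600)
= 0.0700 + 0.6000 * 0.1206
= 0.1423

0.1423


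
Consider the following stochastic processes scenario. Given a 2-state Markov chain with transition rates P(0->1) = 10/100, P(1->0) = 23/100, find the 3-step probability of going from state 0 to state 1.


Computing P^3 by matrix multiplication.
P = [[0.9000, 0.1000], [0.2300, 0.7700]]
After raising P to the power 3:
P^3(0,1) = 0.2119

0.2119


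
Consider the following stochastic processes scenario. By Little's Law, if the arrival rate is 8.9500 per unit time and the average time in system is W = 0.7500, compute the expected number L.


Little's Law: L = lambda * W
= 8.9500 * 0.7500
= 6.7125

6.7125


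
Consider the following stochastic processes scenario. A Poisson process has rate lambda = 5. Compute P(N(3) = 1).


P(N(t)=k) = (lambda*t)^k * exp(-lambda*t) / k!
lambda*t = 15
= 15^1 * exp(-15) / 1!
= 15 * 3.0590e-07 / 1
= 4.5885e-06

4.5885e-06


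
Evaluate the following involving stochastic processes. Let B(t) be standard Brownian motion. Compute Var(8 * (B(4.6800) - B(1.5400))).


Var(alpha*(B(t)-B(s))) = alpha^2 * (t-s)
= 8^2 * (4.6800 - 1.5400)
= 64 * 3.1400
= 200.9600

200.9600


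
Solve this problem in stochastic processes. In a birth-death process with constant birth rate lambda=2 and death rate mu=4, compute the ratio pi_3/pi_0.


For birth-death process, pi_n/pi_0 = (lambda/mu)^n
= (2/4)^3
= 0.1250

0.1250


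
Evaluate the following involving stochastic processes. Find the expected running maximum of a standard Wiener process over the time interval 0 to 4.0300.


E(max B(s)) = sqrt(2t/pi)
= sqrt(2*4.0300/pi)
= sqrt(2.5656)
= 1.6017

1.6017


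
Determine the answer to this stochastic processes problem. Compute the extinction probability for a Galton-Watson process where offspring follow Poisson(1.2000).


Since mu = 1.2000 > 1, extinction prob q < 1.
Solve s = exp(mu*(s-1)) iteratively.
q = 0.6863

0.6863


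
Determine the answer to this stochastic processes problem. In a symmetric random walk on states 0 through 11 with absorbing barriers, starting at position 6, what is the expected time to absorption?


For symmetric RW on 0,...,N with absorbing barriers, E(i) = i*(N-i)
E(6) = 6 * 5 = 30

30


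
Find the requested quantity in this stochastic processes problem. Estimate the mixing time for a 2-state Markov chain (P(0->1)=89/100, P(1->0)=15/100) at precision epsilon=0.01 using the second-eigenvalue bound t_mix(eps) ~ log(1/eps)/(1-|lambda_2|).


lambda_2 = |1 - p01 - p10| = |1 - 0.8900 - 0.1500| = 0.0400
t_mix ~ log(1/eps)/(1 - |lambda_2|)
= log(100)/(1 - 0.0400) = 4.6052/0.9600
= 4.7971

4.7971


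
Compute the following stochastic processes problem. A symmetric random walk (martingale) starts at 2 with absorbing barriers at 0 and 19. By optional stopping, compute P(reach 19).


By optional stopping theorem: E(M at tau) = M(0) = 2
P(hit 19)*19 + P(hit 0)*0 = 2
P(hit 19) = (2 - 0)/(19 - 0) = 2/19 = 0.1053

0.1053


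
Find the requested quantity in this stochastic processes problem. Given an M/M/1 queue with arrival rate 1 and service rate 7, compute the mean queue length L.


rho = 1/7 = 0.1429
L = rho/(1-rho)
= 0.1429/0.8571
= 0.1667

0.1667


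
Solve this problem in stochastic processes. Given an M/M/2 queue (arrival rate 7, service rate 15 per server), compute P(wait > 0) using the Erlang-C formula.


a = lambda/mu = 0.4667
rho = a/c = 0.2333
Erlang-C formula applied:
C(c,a) = 0.0883

0.0883


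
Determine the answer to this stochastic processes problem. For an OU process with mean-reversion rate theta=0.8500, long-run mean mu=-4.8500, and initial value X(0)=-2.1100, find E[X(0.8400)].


E[X(t)] = mu + (X(0) - mu)*exp(-theta*t)
= -4.8500 + (-2.1100 - -4.8500)*exp(-0.8500*0.8400)
= -4.8500 + 2.7400 * 0.4897
= -3.5083

-3.5083


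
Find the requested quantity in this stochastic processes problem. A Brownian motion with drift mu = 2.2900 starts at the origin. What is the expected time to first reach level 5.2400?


Expected first passage time = a/mu
= 5.2400/2.2900
= 2.2882

2.2882


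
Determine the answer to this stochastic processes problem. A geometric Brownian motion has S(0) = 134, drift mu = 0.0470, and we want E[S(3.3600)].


E[S(t)] = S(0) * exp(mu * t)
= 134 * exp(0.0470 * 3.3600)
= 134 * 1.1711
= 156.9237

156.9237


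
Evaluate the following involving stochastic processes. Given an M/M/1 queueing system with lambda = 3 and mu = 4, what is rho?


rho = lambda/mu
= 3/4
= 0.7500

0.7500


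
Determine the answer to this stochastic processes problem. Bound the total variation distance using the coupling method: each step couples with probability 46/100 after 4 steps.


TV distance bound <= (1-delta)^n
= (1 - 0.4600)^4
= 0.5400^4
= 0.0850

0.0850


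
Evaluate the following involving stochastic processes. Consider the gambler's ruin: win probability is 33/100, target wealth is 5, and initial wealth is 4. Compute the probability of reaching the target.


Gambler's ruin formula:
r = q/p = 0.6700/0.3300 = 2.0303
P(win) = (1 - r^i)/(1 - r^N)
= (1 - 2.0303^4)/(1 - 2.0303^5)
= 0.4774

0.4774


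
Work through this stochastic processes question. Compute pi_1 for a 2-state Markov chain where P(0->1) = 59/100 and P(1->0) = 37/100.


Stationary distribution: pi_0 = p10/(p01+p10), pi_1 = p01/(p01+p10)
p01 = 0.5900, p10 = 0.3700
pi_1 = 0.6146

0.6146


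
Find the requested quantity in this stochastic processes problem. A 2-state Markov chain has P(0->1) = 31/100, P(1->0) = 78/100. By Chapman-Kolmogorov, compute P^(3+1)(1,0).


P^4 = P^3 * P^1
Computing via matrix multiplication of the transition matrix.
Entry (1,0) of P^4 = 0.7155

0.7155


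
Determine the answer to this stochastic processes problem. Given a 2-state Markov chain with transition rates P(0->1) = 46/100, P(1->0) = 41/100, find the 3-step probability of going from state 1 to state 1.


Computing P^3 by matrix multiplication.
P = [[0.5400, 0.4600], [0.4100, 0.5900]]
After raising P to the power 3:
P^3(1,1) = 0.5298

0.5298


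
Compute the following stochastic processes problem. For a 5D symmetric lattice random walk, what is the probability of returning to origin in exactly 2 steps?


P(return in 2 steps) = P(reverse first step) = 1/(2d)
= 1/10
= 0.1000

0.1000


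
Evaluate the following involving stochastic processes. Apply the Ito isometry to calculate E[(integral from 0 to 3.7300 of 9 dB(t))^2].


By Ito isometry: E[(int f dB)^2] = int f^2 dt
= 9^2 * 3.7300
= 81 * 3.7300 = 302.1300

302.1300


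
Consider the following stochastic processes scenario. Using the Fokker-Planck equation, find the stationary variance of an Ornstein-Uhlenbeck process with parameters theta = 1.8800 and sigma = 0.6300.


Stationary variance = sigma^2 / (2*theta)
= 0.6300^2 / (2*1.8800)
= 0.3969 / 3.7600
= 0.1056

0.1056


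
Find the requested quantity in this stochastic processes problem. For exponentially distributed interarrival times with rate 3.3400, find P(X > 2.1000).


P(X > t) = exp(-lambda * t)
= exp(-3.3400 * 2.1000)
= exp(-7.0140) = 8.9920e-04

8.9920e-04


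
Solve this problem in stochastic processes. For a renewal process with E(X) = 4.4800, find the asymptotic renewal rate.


Long-run renewal rate = 1/E(X)
= 1/4.4800
= 0.2232

0.2232


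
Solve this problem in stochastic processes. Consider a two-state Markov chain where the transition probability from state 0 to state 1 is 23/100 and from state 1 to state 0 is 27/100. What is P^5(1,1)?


Computing P^5 by matrix multiplication.
P = [[0.7700, 0.2300], [0.2700, 0.7300]]
After raising P to the power 5:
P^5(1,1) = 0.4769

0.4769


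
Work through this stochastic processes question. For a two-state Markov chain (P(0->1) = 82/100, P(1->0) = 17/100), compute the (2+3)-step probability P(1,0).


P^5 = P^2 * P^3
Computing via matrix multiplication of the transition matrix.
Entry (1,0) of P^5 = 0.1717

0.1717


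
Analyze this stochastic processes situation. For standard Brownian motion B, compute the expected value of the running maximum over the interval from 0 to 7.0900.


E(max B(s)) = sqrt(2t/pi)
= sqrt(2*7.0900/pi)
= sqrt(4.5136)
= 2.1245

2.1245


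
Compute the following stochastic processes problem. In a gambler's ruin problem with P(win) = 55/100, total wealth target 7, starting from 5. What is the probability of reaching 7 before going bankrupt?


Gambler's ruin formula:
r = q/p = 0.4500/0.5500 = 0.8182
P(win) = (1 - r^i)/(1 - r^N)
= (1 - 0.8182^5)/(1 - 0.8182^7)
= 0.8394

0.8394


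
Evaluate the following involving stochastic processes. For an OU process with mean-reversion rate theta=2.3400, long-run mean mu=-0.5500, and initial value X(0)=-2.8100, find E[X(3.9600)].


E[X(t)] = mu + (X(0) - mu)*exp(-theta*t)
= -0.5500 + (-2.8100 - -0.5500)*exp(-2.3400*3.9600)
= -0.5500 + -2.2600 * 9.4548e-05
= -0.5502

-0.5502


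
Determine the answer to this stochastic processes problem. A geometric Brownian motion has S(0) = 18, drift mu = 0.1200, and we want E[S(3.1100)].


E[S(t)] = S(0) * exp(mu * t)
= 18 * exp(0.1200 * 3.1100)
= 18 * 1.4524
= 26.1427

26.1427


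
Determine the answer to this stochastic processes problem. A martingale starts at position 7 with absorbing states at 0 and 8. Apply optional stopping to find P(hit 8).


By optional stopping theorem: E(M at tau) = M(0) = 7
P(hit 8)*8 + P(hit 0)*0 = 7
P(hit 8) = (7 - 0)/(8 - 0) = 7/8 = 0.8750

0.8750


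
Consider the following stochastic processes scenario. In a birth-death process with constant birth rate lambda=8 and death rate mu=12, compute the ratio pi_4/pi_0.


For birth-death process, pi_n/pi_0 = (lambda/mu)^n
= (8/12)^4
= 0.1975

0.1975


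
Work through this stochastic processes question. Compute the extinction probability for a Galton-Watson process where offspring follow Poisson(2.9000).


Since mu = 2.9000 > 1, extinction prob q < 1.
Solve s = exp(mu*(s-1)) iteratively.
q = 0.0668

0.0668


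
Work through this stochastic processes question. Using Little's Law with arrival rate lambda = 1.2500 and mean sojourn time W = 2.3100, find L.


Little's Law: L = lambda * W
= 1.2500 * 2.3100
= 2.8875

2.8875


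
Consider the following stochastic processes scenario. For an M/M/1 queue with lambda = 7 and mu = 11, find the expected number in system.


rho = 7/11 = 0.6364
L = rho/(1-rho)
= 0.6364/0.3636
= 1.7500

1.7500


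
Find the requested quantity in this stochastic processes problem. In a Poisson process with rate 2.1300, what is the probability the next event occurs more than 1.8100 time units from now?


P(X > t) = exp(-lambda * t)
= exp(-2.1300 * 1.8100)
= exp(-3.8553) = 0.0212

0.0212


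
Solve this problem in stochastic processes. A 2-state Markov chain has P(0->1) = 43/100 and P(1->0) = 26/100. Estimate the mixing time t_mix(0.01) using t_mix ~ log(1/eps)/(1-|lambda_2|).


lambda_2 = |1 - p01 - p10| = |1 - 0.4300 - 0.2600| = 0.3100
t_mix ~ log(1/eps)/(1 - |lambda_2|)
= log(100)/(1 - 0.3100) = 4.6052/0.6900
= 6.6742

6.6742


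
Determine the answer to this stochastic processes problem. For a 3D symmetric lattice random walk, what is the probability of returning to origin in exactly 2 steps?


P(return in 2 steps) = P(reverse first step) = 1/(2d)
= 1/6
= 0.1667

0.1667


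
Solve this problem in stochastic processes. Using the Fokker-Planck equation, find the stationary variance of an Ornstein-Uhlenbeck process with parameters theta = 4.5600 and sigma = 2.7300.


Stationary variance = sigma^2 / (2*theta)
= 2.7300^2 / (2*4.5600)
= 7.4529 / 9.1200
= 0.8172

0.8172


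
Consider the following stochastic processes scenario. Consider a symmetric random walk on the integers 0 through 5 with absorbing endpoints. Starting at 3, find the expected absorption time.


For symmetric RW on 0,...,N with absorbing barriers, E(i) = i*(N-i)
E(3) = 3 * 2 = 6

6


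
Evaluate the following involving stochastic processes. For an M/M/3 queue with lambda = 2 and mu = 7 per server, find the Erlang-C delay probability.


a = lambda/mu = 0.2857
rho = a/c = 0.0952
Erlang-C formula applied:
C(c,a) = 0.0032

0.0032


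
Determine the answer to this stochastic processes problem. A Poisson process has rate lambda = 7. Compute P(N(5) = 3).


P(N(t)=k) = (lambda*t)^k * exp(-lambda*t) / k!
lambda*t = 35
= 35^3 * exp(-35) / 3!
= 42875 * 6.3051e-16 / 6
= 4.5055e-12

4.5055e-12


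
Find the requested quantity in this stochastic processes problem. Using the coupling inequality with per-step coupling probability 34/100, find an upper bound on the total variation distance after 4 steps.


TV distance bound <= (1-delta)^n
= (1 - 0.3400)^4
= 0.6600^4
= 0.1897

0.1897


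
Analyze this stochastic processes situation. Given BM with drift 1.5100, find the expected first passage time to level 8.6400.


Expected first passage time = a/mu
= 8.6400/1.5100
= 5.7219

5.7219


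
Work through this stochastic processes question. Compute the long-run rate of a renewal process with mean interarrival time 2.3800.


Long-run renewal rate = 1/E(X)
= 1/2.3800
= 0.4202

0.4202


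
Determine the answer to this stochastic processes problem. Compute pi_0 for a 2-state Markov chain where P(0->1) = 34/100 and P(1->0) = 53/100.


Stationary distribution: pi_0 = p10/(p01+p10), pi_1 = p01/(p01+p10)
p01 = 0.3400, p10 = 0.5300
pi_0 = 0.6092

0.6092


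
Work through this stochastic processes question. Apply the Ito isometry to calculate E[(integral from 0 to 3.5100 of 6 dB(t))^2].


By Ito isometry: E[(int f dB)^2] = int f^2 dt
= 6^2 * 3.5100
= 36 * 3.5100 = 126.3600

126.3600


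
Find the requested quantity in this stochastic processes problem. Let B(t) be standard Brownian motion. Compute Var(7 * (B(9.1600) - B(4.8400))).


Var(alpha*(B(t)-B(s))) = alpha^2 * (t-s)
= 7^2 * (9.1600 - 4.8400)
= 49 * 4.3200
= 211.6800

211.6800


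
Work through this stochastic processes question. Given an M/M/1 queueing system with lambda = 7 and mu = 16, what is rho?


rho = lambda/mu
= 7/16
= 0.4375

0.4375


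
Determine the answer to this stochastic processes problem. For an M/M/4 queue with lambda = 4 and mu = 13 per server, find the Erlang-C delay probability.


a = lambda/mu = 0.3077
rho = a/c = 0.0769
Erlang-C formula applied:
C(c,a) = 2.9743e-04

2.9743e-04


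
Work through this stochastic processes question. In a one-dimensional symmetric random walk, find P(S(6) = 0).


P(S(6) = 0) = C(6,3) / 4^3
= 20 / 64
= 0.3125

0.3125


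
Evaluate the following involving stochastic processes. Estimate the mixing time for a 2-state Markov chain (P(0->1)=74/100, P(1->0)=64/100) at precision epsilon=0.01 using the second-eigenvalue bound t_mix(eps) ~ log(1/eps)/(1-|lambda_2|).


lambda_2 = |1 - p01 - p10| = |1 - 0.7400 - 0.6400| = 0.3800
t_mix ~ log(1/eps)/(1 - |lambda_2|)
= log(100)/(1 - 0.3800) = 4.6052/0.6200
= 7.4277

7.4277


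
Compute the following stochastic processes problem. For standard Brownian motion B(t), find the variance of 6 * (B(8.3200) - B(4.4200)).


Var(alpha*(B(t)-B(s))) = alpha^2 * (t-s)
= 6^2 * (8.3200 - 4.4200)
= 36 * 3.9000
= 140.4000

140.4000


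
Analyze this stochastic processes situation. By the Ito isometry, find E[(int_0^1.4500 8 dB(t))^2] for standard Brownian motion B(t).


By Ito isometry: E[(int f dB)^2] = int f^2 dt
= 8^2 * 1.4500
= 64 * 1.4500 = 92.8000

92.8000


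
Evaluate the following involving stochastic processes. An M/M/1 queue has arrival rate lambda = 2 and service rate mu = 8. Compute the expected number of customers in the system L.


rho = 2/8 = 0.2500
L = rho/(1-rho)
= 0.2500/0.7500
= 0.3333

0.3333


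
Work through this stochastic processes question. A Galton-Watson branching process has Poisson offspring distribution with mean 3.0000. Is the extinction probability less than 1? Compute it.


Since mu = 3.0000 > 1, extinction prob q < 1.
Solve s = exp(mu*(s-1)) iteratively.
q = 0.0595

0.0595
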